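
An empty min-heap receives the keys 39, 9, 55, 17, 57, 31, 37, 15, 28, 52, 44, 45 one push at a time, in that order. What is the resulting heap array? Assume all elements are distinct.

Insert 39:
  append 39 at index 0 → [39] (no swap needed)
Insert 9:
  append 9 at index 1 → [39, 9]
  9 < parent 39 at index 0, swap → [9, 39]
Insert 55:
  append 55 at index 2 → [9, 39, 55] (no swap needed)
Insert 17:
  append 17 at index 3 → [9, 39, 55, 17]
  17 < parent 39 at index 1, swap → [9, 17, 55, 39]
Insert 57:
  append 57 at index 4 → [9, 17, 55, 39, 57] (no swap needed)
Insert 31:
  append 31 at index 5 → [9, 17, 55, 39, 57, 31]
  31 < parent 55 at index 2, swap → [9, 17, 31, 39, 57, 55]
Insert 37:
  append 37 at index 6 → [9, 17, 31, 39, 57, 55, 37] (no swap needed)
Insert 15:
  append 15 at index 7 → [9, 17, 31, 39, 57, 55, 37, 15]
  15 < parent 39 at index 3, swap → [9, 17, 31, 15, 57, 55, 37, 39]
  15 < parent 17 at index 1, swap → [9, 15, 31, 17, 57, 55, 37, 39]
Insert 28:
  append 28 at index 8 → [9, 15, 31, 17, 57, 55, 37, 39, 28] (no swap needed)
Insert 52:
  append 52 at index 9 → [9, 15, 31, 17, 57, 55, 37, 39, 28, 52]
  52 < parent 57 at index 4, swap → [9, 15, 31, 17, 52, 55, 37, 39, 28, 57]
Insert 44:
  append 44 at index 10 → [9, 15, 31, 17, 52, 55, 37, 39, 28, 57, 44]
  44 < parent 52 at index 4, swap → [9, 15, 31, 17, 44, 55, 37, 39, 28, 57, 52]
Insert 45:
  append 45 at index 11 → [9, 15, 31, 17, 44, 55, 37, 39, 28, 57, 52, 45]
  45 < parent 55 at index 5, swap → [9, 15, 31, 17, 44, 45, 37, 39, 28, 57, 52, 55]

[9, 15, 31, 17, 44, 45, 37, 39, 28, 57, 52, 55]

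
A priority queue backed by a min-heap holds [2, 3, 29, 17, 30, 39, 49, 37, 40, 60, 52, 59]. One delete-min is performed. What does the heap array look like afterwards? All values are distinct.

[3, 17, 29, 37, 30, 39, 49, 59, 40, 60, 52]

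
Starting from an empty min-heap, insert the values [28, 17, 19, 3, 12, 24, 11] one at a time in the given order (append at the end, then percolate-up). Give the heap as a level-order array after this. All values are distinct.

Insert 28:
  append 28 at index 0 → [28] (no swap needed)
Insert 17:
  append 17 at index 1 → [28, 17]
  17 < parent 28 at index 0, swap → [17, 28]
Insert 19:
  append 19 at index 2 → [17, 28, 19] (no swap needed)
Insert 3:
  append 3 at index 3 → [17, 28, 19, 3]
  3 < parent 28 at index 1, swap → [17, 3, 19, 28]
  3 < parent 17 at index 0, swap → [3, 17, 19, 28]
Insert 12:
  append 12 at index 4 → [3, 17, 19, 28, 12]
  12 < parent 17 at index 1, swap → [3, 12, 19, 28, 17]
Insert 24:
  append 24 at index 5 → [3, 12, 19, 28, 17, 24] (no swap needed)
Insert 11:
  append 11 at index 6 → [3, 12, 19, 28, 17, 24, 11]
  11 < parent 19 at index 2, swap → [3, 12, 11, 28, 17, 24, 19]

[3, 12, 11, 28, 17, 24, 19]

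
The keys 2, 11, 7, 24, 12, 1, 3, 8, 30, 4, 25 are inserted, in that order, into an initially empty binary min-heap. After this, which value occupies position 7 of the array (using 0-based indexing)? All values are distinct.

24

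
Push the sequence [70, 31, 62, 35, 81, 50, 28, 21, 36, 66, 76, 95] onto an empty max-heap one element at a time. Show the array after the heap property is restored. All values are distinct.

[95, 76, 81, 36, 70, 62, 28, 21, 31, 35, 66, 50]

Insert 70:
  append 70 at index 0 → [70] (no swap needed)
Insert 31:
  append 31 at index 1 → [70, 31] (no swap needed)
Insert 62:
  append 62 at index 2 → [70, 31, 62] (no swap needed)
Insert 35:
  append 35 at index 3 → [70, 31, 62, 35]
  35 > parent 31 at index 1, swap → [70, 35, 62, 31]
Insert 81:
  append 81 at index 4 → [70, 35, 62, 31, 81]
  81 > parent 35 at index 1, swap → [70, 81, 62, 31, 35]
  81 > parent 70 at index 0, swap → [81, 70, 62, 31, 35]
Insert 50:
  append 50 at index 5 → [81, 70, 62, 31, 35, 50] (no swap needed)
Insert 28:
  append 28 at index 6 → [81, 70, 62, 31, 35, 50, 28] (no swap needed)
Insert 21:
  append 21 at index 7 → [81, 70, 62, 31, 35, 50, 28, 21] (no swap needed)
Insert 36:
  append 36 at index 8 → [81, 70, 62, 31, 35, 50, 28, 21, 36]
  36 > parent 31 at index 3, swap → [81, 70, 62, 36, 35, 50, 28, 21, 31]
Insert 66:
  append 66 at index 9 → [81, 70, 62, 36, 35, 50, 28, 21, 31, 66]
  66 > parent 35 at index 4, swap → [81, 70, 62, 36, 66, 50, 28, 21, 31, 35]
Insert 76:
  append 76 at index 10 → [81, 70, 62, 36, 66, 50, 28, 21, 31, 35, 76]
  76 > parent 66 at index 4, swap → [81, 70, 62, 36, 76, 50, 28, 21, 31, 35, 66]
  76 > parent 70 at index 1, swap → [81, 76, 62, 36, 70, 50, 28, 21, 31, 35, 66]
Insert 95:
  append 95 at index 11 → [81, 76, 62, 36, 70, 50, 28, 21, 31, 35, 66, 95]
  95 > parent 50 at index 5, swap → [81, 76, 62, 36, 70, 95, 28, 21, 31, 35, 66, 50]
  95 > parent 62 at index 2, swap → [81, 76, 95, 36, 70, 62, 28, 21, 31, 35, 66, 50]
  95 > parent 81 at index 0, swap → [95, 76, 81, 36, 70, 62, 28, 21, 31, 35, 66, 50]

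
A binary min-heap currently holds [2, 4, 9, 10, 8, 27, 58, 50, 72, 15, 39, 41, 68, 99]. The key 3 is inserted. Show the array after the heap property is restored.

append 3 at index 14 → [2, 4, 9, 10, 8, 27, 58, 50, 72, 15, 39, 41, 68, 99, 3]
3 < parent 58 at index 6, swap → [2, 4, 9, 10, 8, 27, 3, 50, 72, 15, 39, 41, 68, 99, 58]
3 < parent 9 at index 2, swap → [2, 4, 3, 10, 8, 27, 9, 50, 72, 15, 39, 41, 68, 99, 58]

[2, 4, 3, 10, 8, 27, 9, 50, 72, 15, 39, 41, 68, 99, 58]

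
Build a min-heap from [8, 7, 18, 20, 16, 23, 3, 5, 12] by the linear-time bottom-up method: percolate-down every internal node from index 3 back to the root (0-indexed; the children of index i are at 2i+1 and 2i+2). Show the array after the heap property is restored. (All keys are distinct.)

sift down from index 3:
  20 vs smaller child 5 at index 7, swap → [8, 7, 18, 5, 16, 23, 3, 20, 12]
sift down from index 2:
  18 vs smaller child 3 at index 6, swap → [8, 7, 3, 5, 16, 23, 18, 20, 12]
sift down from index 1:
  7 vs smaller child 5 at index 3, swap → [8, 5, 3, 7, 16, 23, 18, 20, 12]
sift down from index 0:
  8 vs smaller child 3 at index 2, swap → [3, 5, 8, 7, 16, 23, 18, 20, 12]

[3, 5, 8, 7, 16, 23, 18, 20, 12]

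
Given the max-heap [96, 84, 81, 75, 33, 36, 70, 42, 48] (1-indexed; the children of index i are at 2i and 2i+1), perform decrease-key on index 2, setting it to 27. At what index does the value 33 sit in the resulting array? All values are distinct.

set index 2 from 84 to 27 → [96, 27, 81, 75, 33, 36, 70, 42, 48]
27 vs larger child 75 at index 4, swap → [96, 75, 81, 27, 33, 36, 70, 42, 48]
27 vs larger child 48 at index 9, swap → [96, 75, 81, 48, 33, 36, 70, 42, 27]
resulting array: [96, 75, 81, 48, 33, 36, 70, 42, 27]

5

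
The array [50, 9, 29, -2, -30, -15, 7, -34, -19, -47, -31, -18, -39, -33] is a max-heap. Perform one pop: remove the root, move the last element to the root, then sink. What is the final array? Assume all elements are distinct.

remove root 50; move last element -33 to root → [-33, 9, 29, -2, -30, -15, 7, -34, -19, -47, -31, -18, -39]
-33 vs larger child 29 at index 2, swap → [29, 9, -33, -2, -30, -15, 7, -34, -19, -47, -31, -18, -39]
-33 vs larger child 7 at index 6, swap → [29, 9, 7, -2, -30, -15, -33, -34, -19, -47, -31, -18, -39]

[29, 9, 7, -2, -30, -15, -33, -34, -19, -47, -31, -18, -39]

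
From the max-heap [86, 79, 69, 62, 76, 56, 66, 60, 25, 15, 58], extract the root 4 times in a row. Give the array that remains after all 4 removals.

[66, 62, 56, 60, 58, 15, 25]

extract-max #1 returns 86:
  remove root 86; move last element 58 to root → [58, 79, 69, 62, 76, 56, 66, 60, 25, 15]
  58 vs larger child 79 at index 1, swap → [79, 58, 69, 62, 76, 56, 66, 60, 25, 15]
  58 vs larger child 76 at index 4, swap → [79, 76, 69, 62, 58, 56, 66, 60, 25, 15]
extract-max #2 returns 79:
  remove root 79; move last element 15 to root → [15, 76, 69, 62, 58, 56, 66, 60, 25]
  15 vs larger child 76 at index 1, swap → [76, 15, 69, 62, 58, 56, 66, 60, 25]
  15 vs larger child 62 at index 3, swap → [76, 62, 69, 15, 58, 56, 66, 60, 25]
  15 vs larger child 60 at index 7, swap → [76, 62, 69, 60, 58, 56, 66, 15, 25]
extract-max #3 returns 76:
  remove root 76; move last element 25 to root → [25, 62, 69, 60, 58, 56, 66, 15]
  25 vs larger child 69 at index 2, swap → [69, 62, 25, 60, 58, 56, 66, 15]
  25 vs larger child 66 at index 6, swap → [69, 62, 66, 60, 58, 56, 25, 15]
extract-max #4 returns 69:
  remove root 69; move last element 15 to root → [15, 62, 66, 60, 58, 56, 25]
  15 vs larger child 66 at index 2, swap → [66, 62, 15, 60, 58, 56, 25]
  15 vs larger child 56 at index 5, swap → [66, 62, 56, 60, 58, 15, 25]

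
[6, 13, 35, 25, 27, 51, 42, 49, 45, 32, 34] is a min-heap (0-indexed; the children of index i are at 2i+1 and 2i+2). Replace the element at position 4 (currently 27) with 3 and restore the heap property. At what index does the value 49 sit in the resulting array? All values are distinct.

7

set index 4 from 27 to 3 → [6, 13, 35, 25, 3, 51, 42, 49, 45, 32, 34]
3 < parent 13 at index 1, swap → [6, 3, 35, 25, 13, 51, 42, 49, 45, 32, 34]
3 < parent 6 at index 0, swap → [3, 6, 35, 25, 13, 51, 42, 49, 45, 32, 34]
resulting array: [3, 6, 35, 25, 13, 51, 42, 49, 45, 32, 34]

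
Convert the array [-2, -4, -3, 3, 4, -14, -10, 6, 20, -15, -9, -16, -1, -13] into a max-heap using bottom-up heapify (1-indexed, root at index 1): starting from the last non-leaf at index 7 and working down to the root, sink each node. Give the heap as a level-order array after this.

sift down from index 7: already satisfies heap property
sift down from index 6:
  -14 vs larger child -1 at index 13, swap → [-2, -4, -3, 3, 4, -1, -10, 6, 20, -15, -9, -16, -14, -13]
sift down from index 5: already satisfies heap property
sift down from index 4:
  3 vs larger child 20 at index 9, swap → [-2, -4, -3, 20, 4, -1, -10, 6, 3, -15, -9, -16, -14, -13]
sift down from index 3:
  -3 vs larger child -1 at index 6, swap → [-2, -4, -1, 20, 4, -3, -10, 6, 3, -15, -9, -16, -14, -13]
sift down from index 2:
  -4 vs larger child 20 at index 4, swap → [-2, 20, -1, -4, 4, -3, -10, 6, 3, -15, -9, -16, -14, -13]
  -4 vs larger child 6 at index 8, swap → [-2, 20, -1, 6, 4, -3, -10, -4, 3, -15, -9, -16, -14, -13]
sift down from index 1:
  -2 vs larger child 20 at index 2, swap → [20, -2, -1, 6, 4, -3, -10, -4, 3, -15, -9, -16, -14, -13]
  -2 vs larger child 6 at index 4, swap → [20, 6, -1, -2, 4, -3, -10, -4, 3, -15, -9, -16, -14, -13]
  -2 vs larger child 3 at index 9, swap → [20, 6, -1, 3, 4, -3, -10, -4, -2, -15, -9, -16, -14, -13]

[20, 6, -1, 3, 4, -3, -10, -4, -2, -15, -9, -16, -14, -13]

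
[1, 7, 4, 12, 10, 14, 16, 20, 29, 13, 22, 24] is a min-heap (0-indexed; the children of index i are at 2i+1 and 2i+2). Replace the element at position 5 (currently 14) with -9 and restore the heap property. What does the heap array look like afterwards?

[-9, 7, 1, 12, 10, 4, 16, 20, 29, 13, 22, 24]

set index 5 from 14 to -9 → [1, 7, 4, 12, 10, -9, 16, 20, 29, 13, 22, 24]
-9 < parent 4 at index 2, swap → [1, 7, -9, 12, 10, 4, 16, 20, 29, 13, 22, 24]
-9 < parent 1 at index 0, swap → [-9, 7, 1, 12, 10, 4, 16, 20, 29, 13, 22, 24]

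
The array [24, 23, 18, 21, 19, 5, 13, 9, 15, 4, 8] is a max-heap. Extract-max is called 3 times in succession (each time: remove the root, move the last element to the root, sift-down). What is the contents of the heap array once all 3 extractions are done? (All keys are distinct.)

extract-max #1 returns 24:
  remove root 24; move last element 8 to root → [8, 23, 18, 21, 19, 5, 13, 9, 15, 4]
  8 vs larger child 23 at index 1, swap → [23, 8, 18, 21, 19, 5, 13, 9, 15, 4]
  8 vs larger child 21 at index 3, swap → [23, 21, 18, 8, 19, 5, 13, 9, 15, 4]
  8 vs larger child 15 at index 8, swap → [23, 21, 18, 15, 19, 5, 13, 9, 8, 4]
extract-max #2 returns 23:
  remove root 23; move last element 4 to root → [4, 21, 18, 15, 19, 5, 13, 9, 8]
  4 vs larger child 21 at index 1, swap → [21, 4, 18, 15, 19, 5, 13, 9, 8]
  4 vs larger child 19 at index 4, swap → [21, 19, 18, 15, 4, 5, 13, 9, 8]
extract-max #3 returns 21:
  remove root 21; move last element 8 to root → [8, 19, 18, 15, 4, 5, 13, 9]
  8 vs larger child 19 at index 1, swap → [19, 8, 18, 15, 4, 5, 13, 9]
  8 vs larger child 15 at index 3, swap → [19, 15, 18, 8, 4, 5, 13, 9]
  8 vs only child 9 at index 7, swap → [19, 15, 18, 9, 4, 5, 13, 8]

[19, 15, 18, 9, 4, 5, 13, 8]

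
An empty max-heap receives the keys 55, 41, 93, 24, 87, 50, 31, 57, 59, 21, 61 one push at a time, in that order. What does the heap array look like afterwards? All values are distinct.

[93, 87, 55, 59, 61, 50, 31, 24, 57, 21, 41]

Insert 55:
  append 55 at index 0 → [55] (no swap needed)
Insert 41:
  append 41 at index 1 → [55, 41] (no swap needed)
Insert 93:
  append 93 at index 2 → [55, 41, 93]
  93 > parent 55 at index 0, swap → [93, 41, 55]
Insert 24:
  append 24 at index 3 → [93, 41, 55, 24] (no swap needed)
Insert 87:
  append 87 at index 4 → [93, 41, 55, 24, 87]
  87 > parent 41 at index 1, swap → [93, 87, 55, 24, 41]
Insert 50:
  append 50 at index 5 → [93, 87, 55, 24, 41, 50] (no swap needed)
Insert 31:
  append 31 at index 6 → [93, 87, 55, 24, 41, 50, 31] (no swap needed)
Insert 57:
  append 57 at index 7 → [93, 87, 55, 24, 41, 50, 31, 57]
  57 > parent 24 at index 3, swap → [93, 87, 55, 57, 41, 50, 31, 24]
Insert 59:
  append 59 at index 8 → [93, 87, 55, 57, 41, 50, 31, 24, 59]
  59 > parent 57 at index 3, swap → [93, 87, 55, 59, 41, 50, 31, 24, 57]
Insert 21:
  append 21 at index 9 → [93, 87, 55, 59, 41, 50, 31, 24, 57, 21] (no swap needed)
Insert 61:
  append 61 at index 10 → [93, 87, 55, 59, 41, 50, 31, 24, 57, 21, 61]
  61 > parent 41 at index 4, swap → [93, 87, 55, 59, 61, 50, 31, 24, 57, 21, 41]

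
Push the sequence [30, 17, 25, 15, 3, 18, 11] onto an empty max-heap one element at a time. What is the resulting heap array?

Insert 30:
  append 30 at index 0 → [30] (no swap needed)
Insert 17:
  append 17 at index 1 → [30, 17] (no swap needed)
Insert 25:
  append 25 at index 2 → [30, 17, 25] (no swap needed)
Insert 15:
  append 15 at index 3 → [30, 17, 25, 15] (no swap needed)
Insert 3:
  append 3 at index 4 → [30, 17, 25, 15, 3] (no swap needed)
Insert 18:
  append 18 at index 5 → [30, 17, 25, 15, 3, 18] (no swap needed)
Insert 11:
  append 11 at index 6 → [30, 17, 25, 15, 3, 18, 11] (no swap needed)

[30, 17, 25, 15, 3, 18, 11]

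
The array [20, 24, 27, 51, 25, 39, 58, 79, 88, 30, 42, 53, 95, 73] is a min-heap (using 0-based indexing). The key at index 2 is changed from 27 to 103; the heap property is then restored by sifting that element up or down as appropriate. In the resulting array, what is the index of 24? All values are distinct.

set index 2 from 27 to 103 → [20, 24, 103, 51, 25, 39, 58, 79, 88, 30, 42, 53, 95, 73]
103 vs smaller child 39 at index 5, swap → [20, 24, 39, 51, 25, 103, 58, 79, 88, 30, 42, 53, 95, 73]
103 vs smaller child 53 at index 11, swap → [20, 24, 39, 51, 25, 53, 58, 79, 88, 30, 42, 103, 95, 73]
resulting array: [20, 24, 39, 51, 25, 53, 58, 79, 88, 30, 42, 103, 95, 73]

1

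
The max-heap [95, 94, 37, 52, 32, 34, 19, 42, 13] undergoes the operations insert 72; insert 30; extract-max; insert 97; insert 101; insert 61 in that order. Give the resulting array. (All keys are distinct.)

insert 72:
  append 72 at index 9 → [95, 94, 37, 52, 32, 34, 19, 42, 13, 72]
  72 > parent 32 at index 4, swap → [95, 94, 37, 52, 72, 34, 19, 42, 13, 32]
insert 30:
  append 30 at index 10 → [95, 94, 37, 52, 72, 34, 19, 42, 13, 32, 30] (no swap needed)
extract-max → returns 95:
  remove root 95; move last element 30 to root → [30, 94, 37, 52, 72, 34, 19, 42, 13, 32]
  30 vs larger child 94 at index 1, swap → [94, 30, 37, 52, 72, 34, 19, 42, 13, 32]
  30 vs larger child 72 at index 4, swap → [94, 72, 37, 52, 30, 34, 19, 42, 13, 32]
  30 vs only child 32 at index 9, swap → [94, 72, 37, 52, 32, 34, 19, 42, 13, 30]
insert 97:
  append 97 at index 10 → [94, 72, 37, 52, 32, 34, 19, 42, 13, 30, 97]
  97 > parent 32 at index 4, swap → [94, 72, 37, 52, 97, 34, 19, 42, 13, 30, 32]
  97 > parent 72 at index 1, swap → [94, 97, 37, 52, 72, 34, 19, 42, 13, 30, 32]
  97 > parent 94 at index 0, swap → [97, 94, 37, 52, 72, 34, 19, 42, 13, 30, 32]
insert 101:
  append 101 at index 11 → [97, 94, 37, 52, 72, 34, 19, 42, 13, 30, 32, 101]
  101 > parent 34 at index 5, swap → [97, 94, 37, 52, 72, 101, 19, 42, 13, 30, 32, 34]
  101 > parent 37 at index 2, swap → [97, 94, 101, 52, 72, 37, 19, 42, 13, 30, 32, 34]
  101 > parent 97 at index 0, swap → [101, 94, 97, 52, 72, 37, 19, 42, 13, 30, 32, 34]
insert 61:
  append 61 at index 12 → [101, 94, 97, 52, 72, 37, 19, 42, 13, 30, 32, 34, 61]
  61 > parent 37 at index 5, swap → [101, 94, 97, 52, 72, 61, 19, 42, 13, 30, 32, 34, 37]

[101, 94, 97, 52, 72, 61, 19, 42, 13, 30, 32, 34, 37]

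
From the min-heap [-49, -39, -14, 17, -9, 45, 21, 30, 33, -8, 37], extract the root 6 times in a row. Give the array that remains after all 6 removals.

[21, 30, 45, 37, 33]

extract-min #1 returns -49:
  remove root -49; move last element 37 to root → [37, -39, -14, 17, -9, 45, 21, 30, 33, -8]
  37 vs smaller child -39 at index 1, swap → [-39, 37, -14, 17, -9, 45, 21, 30, 33, -8]
  37 vs smaller child -9 at index 4, swap → [-39, -9, -14, 17, 37, 45, 21, 30, 33, -8]
  37 vs only child -8 at index 9, swap → [-39, -9, -14, 17, -8, 45, 21, 30, 33, 37]
extract-min #2 returns -39:
  remove root -39; move last element 37 to root → [37, -9, -14, 17, -8, 45, 21, 30, 33]
  37 vs smaller child -14 at index 2, swap → [-14, -9, 37, 17, -8, 45, 21, 30, 33]
  37 vs smaller child 21 at index 6, swap → [-14, -9, 21, 17, -8, 45, 37, 30, 33]
extract-min #3 returns -14:
  remove root -14; move last element 33 to root → [33, -9, 21, 17, -8, 45, 37, 30]
  33 vs smaller child -9 at index 1, swap → [-9, 33, 21, 17, -8, 45, 37, 30]
  33 vs smaller child -8 at index 4, swap → [-9, -8, 21, 17, 33, 45, 37, 30]
extract-min #4 returns -9:
  remove root -9; move last element 30 to root → [30, -8, 21, 17, 33, 45, 37]
  30 vs smaller child -8 at index 1, swap → [-8, 30, 21, 17, 33, 45, 37]
  30 vs smaller child 17 at index 3, swap → [-8, 17, 21, 30, 33, 45, 37]
extract-min #5 returns -8:
  remove root -8; move last element 37 to root → [37, 17, 21, 30, 33, 45]
  37 vs smaller child 17 at index 1, swap → [17, 37, 21, 30, 33, 45]
  37 vs smaller child 30 at index 3, swap → [17, 30, 21, 37, 33, 45]
extract-min #6 returns 17:
  remove root 17; move last element 45 to root → [45, 30, 21, 37, 33]
  45 vs smaller child 21 at index 2, swap → [21, 30, 45, 37, 33]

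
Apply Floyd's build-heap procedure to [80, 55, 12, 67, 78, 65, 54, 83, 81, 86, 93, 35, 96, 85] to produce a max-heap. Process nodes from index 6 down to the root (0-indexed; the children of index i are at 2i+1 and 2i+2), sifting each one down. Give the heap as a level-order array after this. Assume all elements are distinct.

[96, 93, 85, 83, 86, 65, 80, 67, 81, 55, 78, 35, 12, 54]

sift down from index 6:
  54 vs only child 85 at index 13, swap → [80, 55, 12, 67, 78, 65, 85, 83, 81, 86, 93, 35, 96, 54]
sift down from index 5:
  65 vs larger child 96 at index 12, swap → [80, 55, 12, 67, 78, 96, 85, 83, 81, 86, 93, 35, 65, 54]
sift down from index 4:
  78 vs larger child 93 at index 10, swap → [80, 55, 12, 67, 93, 96, 85, 83, 81, 86, 78, 35, 65, 54]
sift down from index 3:
  67 vs larger child 83 at index 7, swap → [80, 55, 12, 83, 93, 96, 85, 67, 81, 86, 78, 35, 65, 54]
sift down from index 2:
  12 vs larger child 96 at index 5, swap → [80, 55, 96, 83, 93, 12, 85, 67, 81, 86, 78, 35, 65, 54]
  12 vs larger child 65 at index 12, swap → [80, 55, 96, 83, 93, 65, 85, 67, 81, 86, 78, 35, 12, 54]
sift down from index 1:
  55 vs larger child 93 at index 4, swap → [80, 93, 96, 83, 55, 65, 85, 67, 81, 86, 78, 35, 12, 54]
  55 vs larger child 86 at index 9, swap → [80, 93, 96, 83, 86, 65, 85, 67, 81, 55, 78, 35, 12, 54]
sift down from index 0:
  80 vs larger child 96 at index 2, swap → [96, 93, 80, 83, 86, 65, 85, 67, 81, 55, 78, 35, 12, 54]
  80 vs larger child 85 at index 6, swap → [96, 93, 85, 83, 86, 65, 80, 67, 81, 55, 78, 35, 12, 54]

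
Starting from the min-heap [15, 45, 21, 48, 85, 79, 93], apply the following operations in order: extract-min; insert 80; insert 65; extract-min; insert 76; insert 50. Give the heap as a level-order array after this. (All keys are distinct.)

[45, 48, 79, 50, 85, 93, 80, 76, 65]

extract-min → returns 15:
  remove root 15; move last element 93 to root → [93, 45, 21, 48, 85, 79]
  93 vs smaller child 21 at index 2, swap → [21, 45, 93, 48, 85, 79]
  93 vs only child 79 at index 5, swap → [21, 45, 79, 48, 85, 93]
insert 80:
  append 80 at index 6 → [21, 45, 79, 48, 85, 93, 80] (no swap needed)
insert 65:
  append 65 at index 7 → [21, 45, 79, 48, 85, 93, 80, 65] (no swap needed)
extract-min → returns 21:
  remove root 21; move last element 65 to root → [65, 45, 79, 48, 85, 93, 80]
  65 vs smaller child 45 at index 1, swap → [45, 65, 79, 48, 85, 93, 80]
  65 vs smaller child 48 at index 3, swap → [45, 48, 79, 65, 85, 93, 80]
insert 76:
  append 76 at index 7 → [45, 48, 79, 65, 85, 93, 80, 76] (no swap needed)
insert 50:
  append 50 at index 8 → [45, 48, 79, 65, 85, 93, 80, 76, 50]
  50 < parent 65 at index 3, swap → [45, 48, 79, 50, 85, 93, 80, 76, 65]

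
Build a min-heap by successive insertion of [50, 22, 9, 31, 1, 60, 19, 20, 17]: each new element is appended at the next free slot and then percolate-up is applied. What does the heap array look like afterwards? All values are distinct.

Insert 50:
  append 50 at index 0 → [50] (no swap needed)
Insert 22:
  append 22 at index 1 → [50, 22]
  22 < parent 50 at index 0, swap → [22, 50]
Insert 9:
  append 9 at index 2 → [22, 50, 9]
  9 < parent 22 at index 0, swap → [9, 50, 22]
Insert 31:
  append 31 at index 3 → [9, 50, 22, 31]
  31 < parent 50 at index 1, swap → [9, 31, 22, 50]
Insert 1:
  append 1 at index 4 → [9, 31, 22, 50, 1]
  1 < parent 31 at index 1, swap → [9, 1, 22, 50, 31]
  1 < parent 9 at index 0, swap → [1, 9, 22, 50, 31]
Insert 60:
  append 60 at index 5 → [1, 9, 22, 50, 31, 60] (no swap needed)
Insert 19:
  append 19 at index 6 → [1, 9, 22, 50, 31, 60, 19]
  19 < parent 22 at index 2, swap → [1, 9, 19, 50, 31, 60, 22]
Insert 20:
  append 20 at index 7 → [1, 9, 19, 50, 31, 60, 22, 20]
  20 < parent 50 at index 3, swap → [1, 9, 19, 20, 31, 60, 22, 50]
Insert 17:
  append 17 at index 8 → [1, 9, 19, 20, 31, 60, 22, 50, 17]
  17 < parent 20 at index 3, swap → [1, 9, 19, 17, 31, 60, 22, 50, 20]

[1, 9, 19, 17, 31, 60, 22, 50, 20]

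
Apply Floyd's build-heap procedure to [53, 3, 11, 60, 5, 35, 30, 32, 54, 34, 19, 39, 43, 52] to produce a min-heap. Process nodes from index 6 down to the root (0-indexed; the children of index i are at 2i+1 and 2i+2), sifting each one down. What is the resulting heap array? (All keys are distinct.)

[3, 5, 11, 32, 19, 35, 30, 60, 54, 34, 53, 39, 43, 52]

sift down from index 6: already satisfies heap property
sift down from index 5: already satisfies heap property
sift down from index 4: already satisfies heap property
sift down from index 3:
  60 vs smaller child 32 at index 7, swap → [53, 3, 11, 32, 5, 35, 30, 60, 54, 34, 19, 39, 43, 52]
sift down from index 2: already satisfies heap property
sift down from index 1: already satisfies heap property
sift down from index 0:
  53 vs smaller child 3 at index 1, swap → [3, 53, 11, 32, 5, 35, 30, 60, 54, 34, 19, 39, 43, 52]
  53 vs smaller child 5 at index 4, swap → [3, 5, 11, 32, 53, 35, 30, 60, 54, 34, 19, 39, 43, 52]
  53 vs smaller child 19 at index 10, swap → [3, 5, 11, 32, 19, 35, 30, 60, 54, 34, 53, 39, 43, 52]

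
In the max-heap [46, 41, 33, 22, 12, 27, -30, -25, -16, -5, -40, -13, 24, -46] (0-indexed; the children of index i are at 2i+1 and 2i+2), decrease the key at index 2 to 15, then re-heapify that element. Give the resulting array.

set index 2 from 33 to 15 → [46, 41, 15, 22, 12, 27, -30, -25, -16, -5, -40, -13, 24, -46]
15 vs larger child 27 at index 5, swap → [46, 41, 27, 22, 12, 15, -30, -25, -16, -5, -40, -13, 24, -46]
15 vs larger child 24 at index 12, swap → [46, 41, 27, 22, 12, 24, -30, -25, -16, -5, -40, -13, 15, -46]

[46, 41, 27, 22, 12, 24, -30, -25, -16, -5, -40, -13, 15, -46]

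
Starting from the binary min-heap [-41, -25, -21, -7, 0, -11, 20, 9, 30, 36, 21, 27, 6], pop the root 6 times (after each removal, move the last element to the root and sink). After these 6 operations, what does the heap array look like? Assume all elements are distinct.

[6, 9, 20, 30, 36, 27, 21]

extract-min #1 returns -41:
  remove root -41; move last element 6 to root → [6, -25, -21, -7, 0, -11, 20, 9, 30, 36, 21, 27]
  6 vs smaller child -25 at index 1, swap → [-25, 6, -21, -7, 0, -11, 20, 9, 30, 36, 21, 27]
  6 vs smaller child -7 at index 3, swap → [-25, -7, -21, 6, 0, -11, 20, 9, 30, 36, 21, 27]
extract-min #2 returns -25:
  remove root -25; move last element 27 to root → [27, -7, -21, 6, 0, -11, 20, 9, 30, 36, 21]
  27 vs smaller child -21 at index 2, swap → [-21, -7, 27, 6, 0, -11, 20, 9, 30, 36, 21]
  27 vs smaller child -11 at index 5, swap → [-21, -7, -11, 6, 0, 27, 20, 9, 30, 36, 21]
extract-min #3 returns -21:
  remove root -21; move last element 21 to root → [21, -7, -11, 6, 0, 27, 20, 9, 30, 36]
  21 vs smaller child -11 at index 2, swap → [-11, -7, 21, 6, 0, 27, 20, 9, 30, 36]
  21 vs smaller child 20 at index 6, swap → [-11, -7, 20, 6, 0, 27, 21, 9, 30, 36]
extract-min #4 returns -11:
  remove root -11; move last element 36 to root → [36, -7, 20, 6, 0, 27, 21, 9, 30]
  36 vs smaller child -7 at index 1, swap → [-7, 36, 20, 6, 0, 27, 21, 9, 30]
  36 vs smaller child 0 at index 4, swap → [-7, 0, 20, 6, 36, 27, 21, 9, 30]
extract-min #5 returns -7:
  remove root -7; move last element 30 to root → [30, 0, 20, 6, 36, 27, 21, 9]
  30 vs smaller child 0 at index 1, swap → [0, 30, 20, 6, 36, 27, 21, 9]
  30 vs smaller child 6 at index 3, swap → [0, 6, 20, 30, 36, 27, 21, 9]
  30 vs only child 9 at index 7, swap → [0, 6, 20, 9, 36, 27, 21, 30]
extract-min #6 returns 0:
  remove root 0; move last element 30 to root → [30, 6, 20, 9, 36, 27, 21]
  30 vs smaller child 6 at index 1, swap → [6, 30, 20, 9, 36, 27, 21]
  30 vs smaller child 9 at index 3, swap → [6, 9, 20, 30, 36, 27, 21]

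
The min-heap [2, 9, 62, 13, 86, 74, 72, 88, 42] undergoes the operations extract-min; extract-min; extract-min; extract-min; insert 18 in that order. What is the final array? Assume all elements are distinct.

[18, 72, 62, 88, 86, 74]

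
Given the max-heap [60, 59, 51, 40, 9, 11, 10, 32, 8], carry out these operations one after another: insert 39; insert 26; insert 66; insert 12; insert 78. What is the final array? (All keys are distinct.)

insert 39:
  append 39 at index 9 → [60, 59, 51, 40, 9, 11, 10, 32, 8, 39]
  39 > parent 9 at index 4, swap → [60, 59, 51, 40, 39, 11, 10, 32, 8, 9]
insert 26:
  append 26 at index 10 → [60, 59, 51, 40, 39, 11, 10, 32, 8, 9, 26] (no swap needed)
insert 66:
  append 66 at index 11 → [60, 59, 51, 40, 39, 11, 10, 32, 8, 9, 26, 66]
  66 > parent 11 at index 5, swap → [60, 59, 51, 40, 39, 66, 10, 32, 8, 9, 26, 11]
  66 > parent 51 at index 2, swap → [60, 59, 66, 40, 39, 51, 10, 32, 8, 9, 26, 11]
  66 > parent 60 at index 0, swap → [66, 59, 60, 40, 39, 51, 10, 32, 8, 9, 26, 11]
insert 12:
  append 12 at index 12 → [66, 59, 60, 40, 39, 51, 10, 32, 8, 9, 26, 11, 12] (no swap needed)
insert 78:
  append 78 at index 13 → [66, 59, 60, 40, 39, 51, 10, 32, 8, 9, 26, 11, 12, 78]
  78 > parent 10 at index 6, swap → [66, 59, 60, 40, 39, 51, 78, 32, 8, 9, 26, 11, 12, 10]
  78 > parent 60 at index 2, swap → [66, 59, 78, 40, 39, 51, 60, 32, 8, 9, 26, 11, 12, 10]
  78 > parent 66 at index 0, swap → [78, 59, 66, 40, 39, 51, 60, 32, 8, 9, 26, 11, 12, 10]

[78, 59, 66, 40, 39, 51, 60, 32, 8, 9, 26, 11, 12, 10]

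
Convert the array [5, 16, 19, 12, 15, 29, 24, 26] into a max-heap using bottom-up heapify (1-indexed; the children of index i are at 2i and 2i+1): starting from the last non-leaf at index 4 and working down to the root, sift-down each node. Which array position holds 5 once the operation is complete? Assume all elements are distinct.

7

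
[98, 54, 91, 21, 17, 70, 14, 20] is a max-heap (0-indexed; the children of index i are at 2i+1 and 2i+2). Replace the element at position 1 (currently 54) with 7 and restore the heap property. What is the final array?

[98, 21, 91, 20, 17, 70, 14, 7]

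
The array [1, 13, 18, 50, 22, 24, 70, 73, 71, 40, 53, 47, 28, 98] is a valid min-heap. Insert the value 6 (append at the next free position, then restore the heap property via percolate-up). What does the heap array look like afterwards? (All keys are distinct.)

[1, 13, 6, 50, 22, 24, 18, 73, 71, 40, 53, 47, 28, 98, 70]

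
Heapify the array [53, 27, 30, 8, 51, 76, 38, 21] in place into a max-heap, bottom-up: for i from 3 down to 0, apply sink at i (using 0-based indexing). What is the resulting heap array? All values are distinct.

sift down from index 3:
  8 vs only child 21 at index 7, swap → [53, 27, 30, 21, 51, 76, 38, 8]
sift down from index 2:
  30 vs larger child 76 at index 5, swap → [53, 27, 76, 21, 51, 30, 38, 8]
sift down from index 1:
  27 vs larger child 51 at index 4, swap → [53, 51, 76, 21, 27, 30, 38, 8]
sift down from index 0:
  53 vs larger child 76 at index 2, swap → [76, 51, 53, 21, 27, 30, 38, 8]

[76, 51, 53, 21, 27, 30, 38, 8]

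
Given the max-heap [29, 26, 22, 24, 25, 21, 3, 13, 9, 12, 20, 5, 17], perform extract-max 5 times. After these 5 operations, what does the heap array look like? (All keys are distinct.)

[21, 20, 12, 13, 17, 9, 3, 5]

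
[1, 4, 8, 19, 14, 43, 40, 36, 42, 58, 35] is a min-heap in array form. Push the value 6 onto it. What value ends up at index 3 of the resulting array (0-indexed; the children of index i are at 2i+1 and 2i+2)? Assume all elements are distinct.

append 6 at index 11 → [1, 4, 8, 19, 14, 43, 40, 36, 42, 58, 35, 6]
6 < parent 43 at index 5, swap → [1, 4, 8, 19, 14, 6, 40, 36, 42, 58, 35, 43]
6 < parent 8 at index 2, swap → [1, 4, 6, 19, 14, 8, 40, 36, 42, 58, 35, 43]
resulting array: [1, 4, 6, 19, 14, 8, 40, 36, 42, 58, 35, 43]

19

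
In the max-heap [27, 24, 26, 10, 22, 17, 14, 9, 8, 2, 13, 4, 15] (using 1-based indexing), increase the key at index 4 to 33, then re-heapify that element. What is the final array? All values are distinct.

[33, 27, 26, 24, 22, 17, 14, 9, 8, 2, 13, 4, 15]

set index 4 from 10 to 33 → [27, 24, 26, 33, 22, 17, 14, 9, 8, 2, 13, 4, 15]
33 > parent 24 at index 2, swap → [27, 33, 26, 24, 22, 17, 14, 9, 8, 2, 13, 4, 15]
33 > parent 27 at index 1, swap → [33, 27, 26, 24, 22, 17, 14, 9, 8, 2, 13, 4, 15]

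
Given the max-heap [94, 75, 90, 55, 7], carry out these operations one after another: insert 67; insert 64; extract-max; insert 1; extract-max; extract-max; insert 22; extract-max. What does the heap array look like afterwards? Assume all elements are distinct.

insert 67:
  append 67 at index 5 → [94, 75, 90, 55, 7, 67] (no swap needed)
insert 64:
  append 64 at index 6 → [94, 75, 90, 55, 7, 67, 64] (no swap needed)
extract-max → returns 94:
  remove root 94; move last element 64 to root → [64, 75, 90, 55, 7, 67]
  64 vs larger child 90 at index 2, swap → [90, 75, 64, 55, 7, 67]
  64 vs only child 67 at index 5, swap → [90, 75, 67, 55, 7, 64]
insert 1:
  append 1 at index 6 → [90, 75, 67, 55, 7, 64, 1] (no swap needed)
extract-max → returns 90:
  remove root 90; move last element 1 to root → [1, 75, 67, 55, 7, 64]
  1 vs larger child 75 at index 1, swap → [75, 1, 67, 55, 7, 64]
  1 vs larger child 55 at index 3, swap → [75, 55, 67, 1, 7, 64]
extract-max → returns 75:
  remove root 75; move last element 64 to root → [64, 55, 67, 1, 7]
  64 vs larger child 67 at index 2, swap → [67, 55, 64, 1, 7]
insert 22:
  append 22 at index 5 → [67, 55, 64, 1, 7, 22] (no swap needed)
extract-max → returns 67:
  remove root 67; move last element 22 to root → [22, 55, 64, 1, 7]
  22 vs larger child 64 at index 2, swap → [64, 55, 22, 1, 7]

[64, 55, 22, 1, 7]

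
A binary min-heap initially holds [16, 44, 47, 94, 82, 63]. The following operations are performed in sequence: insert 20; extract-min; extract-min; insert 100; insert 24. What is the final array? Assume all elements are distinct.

[24, 63, 44, 94, 82, 100, 47]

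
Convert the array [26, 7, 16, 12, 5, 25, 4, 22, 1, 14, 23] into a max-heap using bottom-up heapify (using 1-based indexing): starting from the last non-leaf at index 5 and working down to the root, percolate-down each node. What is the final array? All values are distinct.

[26, 23, 25, 22, 14, 16, 4, 12, 1, 7, 5]

sift down from index 5:
  5 vs larger child 23 at index 11, swap → [26, 7, 16, 12, 23, 25, 4, 22, 1, 14, 5]
sift down from index 4:
  12 vs larger child 22 at index 8, swap → [26, 7, 16, 22, 23, 25, 4, 12, 1, 14, 5]
sift down from index 3:
  16 vs larger child 25 at index 6, swap → [26, 7, 25, 22, 23, 16, 4, 12, 1, 14, 5]
sift down from index 2:
  7 vs larger child 23 at index 5, swap → [26, 23, 25, 22, 7, 16, 4, 12, 1, 14, 5]
  7 vs larger child 14 at index 10, swap → [26, 23, 25, 22, 14, 16, 4, 12, 1, 7, 5]
sift down from index 1: already satisfies heap property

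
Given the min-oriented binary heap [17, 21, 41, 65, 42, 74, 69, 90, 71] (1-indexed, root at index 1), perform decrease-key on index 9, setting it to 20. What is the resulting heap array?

set index 9 from 71 to 20 → [17, 21, 41, 65, 42, 74, 69, 90, 20]
20 < parent 65 at index 4, swap → [17, 21, 41, 20, 42, 74, 69, 90, 65]
20 < parent 21 at index 2, swap → [17, 20, 41, 21, 42, 74, 69, 90, 65]

[17, 20, 41, 21, 42, 74, 69, 90, 65]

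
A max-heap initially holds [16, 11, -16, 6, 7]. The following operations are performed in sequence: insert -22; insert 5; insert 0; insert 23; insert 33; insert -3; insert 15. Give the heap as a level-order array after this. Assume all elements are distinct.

insert -22:
  append -22 at index 5 → [16, 11, -16, 6, 7, -22] (no swap needed)
insert 5:
  append 5 at index 6 → [16, 11, -16, 6, 7, -22, 5]
  5 > parent -16 at index 2, swap → [16, 11, 5, 6, 7, -22, -16]
insert 0:
  append 0 at index 7 → [16, 11, 5, 6, 7, -22, -16, 0] (no swap needed)
insert 23:
  append 23 at index 8 → [16, 11, 5, 6, 7, -22, -16, 0, 23]
  23 > parent 6 at index 3, swap → [16, 11, 5, 23, 7, -22, -16, 0, 6]
  23 > parent 11 at index 1, swap → [16, 23, 5, 11, 7, -22, -16, 0, 6]
  23 > parent 16 at index 0, swap → [23, 16, 5, 11, 7, -22, -16, 0, 6]
insert 33:
  append 33 at index 9 → [23, 16, 5, 11, 7, -22, -16, 0, 6, 33]
  33 > parent 7 at index 4, swap → [23, 16, 5, 11, 33, -22, -16, 0, 6, 7]
  33 > parent 16 at index 1, swap → [23, 33, 5, 11, 16, -22, -16, 0, 6, 7]
  33 > parent 23 at index 0, swap → [33, 23, 5, 11, 16, -22, -16, 0, 6, 7]
insert -3:
  append -3 at index 10 → [33, 23, 5, 11, 16, -22, -16, 0, 6, 7, -3] (no swap needed)
insert 15:
  append 15 at index 11 → [33, 23, 5, 11, 16, -22, -16, 0, 6, 7, -3, 15]
  15 > parent -22 at index 5, swap → [33, 23, 5, 11, 16, 15, -16, 0, 6, 7, -3, -22]
  15 > parent 5 at index 2, swap → [33, 23, 15, 11, 16, 5, -16, 0, 6, 7, -3, -22]

[33, 23, 15, 11, 16, 5, -16, 0, 6, 7, -3, -22]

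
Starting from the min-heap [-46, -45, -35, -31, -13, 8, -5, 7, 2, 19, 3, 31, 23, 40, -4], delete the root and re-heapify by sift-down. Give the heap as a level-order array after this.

remove root -46; move last element -4 to root → [-4, -45, -35, -31, -13, 8, -5, 7, 2, 19, 3, 31, 23, 40]
-4 vs smaller child -45 at index 1, swap → [-45, -4, -35, -31, -13, 8, -5, 7, 2, 19, 3, 31, 23, 40]
-4 vs smaller child -31 at index 3, swap → [-45, -31, -35, -4, -13, 8, -5, 7, 2, 19, 3, 31, 23, 40]

[-45, -31, -35, -4, -13, 8, -5, 7, 2, 19, 3, 31, 23, 40]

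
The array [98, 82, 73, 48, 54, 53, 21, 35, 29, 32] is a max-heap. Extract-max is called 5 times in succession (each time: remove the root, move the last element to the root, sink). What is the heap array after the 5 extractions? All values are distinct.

extract-max #1 returns 98:
  remove root 98; move last element 32 to root → [32, 82, 73, 48, 54, 53, 21, 35, 29]
  32 vs larger child 82 at index 1, swap → [82, 32, 73, 48, 54, 53, 21, 35, 29]
  32 vs larger child 54 at index 4, swap → [82, 54, 73, 48, 32, 53, 21, 35, 29]
extract-max #2 returns 82:
  remove root 82; move last element 29 to root → [29, 54, 73, 48, 32, 53, 21, 35]
  29 vs larger child 73 at index 2, swap → [73, 54, 29, 48, 32, 53, 21, 35]
  29 vs larger child 53 at index 5, swap → [73, 54, 53, 48, 32, 29, 21, 35]
extract-max #3 returns 73:
  remove root 73; move last element 35 to root → [35, 54, 53, 48, 32, 29, 21]
  35 vs larger child 54 at index 1, swap → [54, 35, 53, 48, 32, 29, 21]
  35 vs larger child 48 at index 3, swap → [54, 48, 53, 35, 32, 29, 21]
extract-max #4 returns 54:
  remove root 54; move last element 21 to root → [21, 48, 53, 35, 32, 29]
  21 vs larger child 53 at index 2, swap → [53, 48, 21, 35, 32, 29]
  21 vs only child 29 at index 5, swap → [53, 48, 29, 35, 32, 21]
extract-max #5 returns 53:
  remove root 53; move last element 21 to root → [21, 48, 29, 35, 32]
  21 vs larger child 48 at index 1, swap → [48, 21, 29, 35, 32]
  21 vs larger child 35 at index 3, swap → [48, 35, 29, 21, 32]

[48, 35, 29, 21, 32]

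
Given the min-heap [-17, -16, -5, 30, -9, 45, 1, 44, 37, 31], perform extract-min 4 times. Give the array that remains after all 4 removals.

[1, 30, 44, 37, 31, 45]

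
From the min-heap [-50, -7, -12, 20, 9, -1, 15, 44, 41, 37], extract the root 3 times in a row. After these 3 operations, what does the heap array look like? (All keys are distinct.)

extract-min #1 returns -50:
  remove root -50; move last element 37 to root → [37, -7, -12, 20, 9, -1, 15, 44, 41]
  37 vs smaller child -12 at index 2, swap → [-12, -7, 37, 20, 9, -1, 15, 44, 41]
  37 vs smaller child -1 at index 5, swap → [-12, -7, -1, 20, 9, 37, 15, 44, 41]
extract-min #2 returns -12:
  remove root -12; move last element 41 to root → [41, -7, -1, 20, 9, 37, 15, 44]
  41 vs smaller child -7 at index 1, swap → [-7, 41, -1, 20, 9, 37, 15, 44]
  41 vs smaller child 9 at index 4, swap → [-7, 9, -1, 20, 41, 37, 15, 44]
extract-min #3 returns -7:
  remove root -7; move last element 44 to root → [44, 9, -1, 20, 41, 37, 15]
  44 vs smaller child -1 at index 2, swap → [-1, 9, 44, 20, 41, 37, 15]
  44 vs smaller child 15 at index 6, swap → [-1, 9, 15, 20, 41, 37, 44]

[-1, 9, 15, 20, 41, 37, 44]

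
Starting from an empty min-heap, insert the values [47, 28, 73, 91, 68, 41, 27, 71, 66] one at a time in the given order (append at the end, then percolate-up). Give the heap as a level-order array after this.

[27, 47, 28, 66, 68, 73, 41, 91, 71]

Insert 47:
  append 47 at index 0 → [47] (no swap needed)
Insert 28:
  append 28 at index 1 → [47, 28]
  28 < parent 47 at index 0, swap → [28, 47]
Insert 73:
  append 73 at index 2 → [28, 47, 73] (no swap needed)
Insert 91:
  append 91 at index 3 → [28, 47, 73, 91] (no swap needed)
Insert 68:
  append 68 at index 4 → [28, 47, 73, 91, 68] (no swap needed)
Insert 41:
  append 41 at index 5 → [28, 47, 73, 91, 68, 41]
  41 < parent 73 at index 2, swap → [28, 47, 41, 91, 68, 73]
Insert 27:
  append 27 at index 6 → [28, 47, 41, 91, 68, 73, 27]
  27 < parent 41 at index 2, swap → [28, 47, 27, 91, 68, 73, 41]
  27 < parent 28 at index 0, swap → [27, 47, 28, 91, 68, 73, 41]
Insert 71:
  append 71 at index 7 → [27, 47, 28, 91, 68, 73, 41, 71]
  71 < parent 91 at index 3, swap → [27, 47, 28, 71, 68, 73, 41, 91]
Insert 66:
  append 66 at index 8 → [27, 47, 28, 71, 68, 73, 41, 91, 66]
  66 < parent 71 at index 3, swap → [27, 47, 28, 66, 68, 73, 41, 91, 71]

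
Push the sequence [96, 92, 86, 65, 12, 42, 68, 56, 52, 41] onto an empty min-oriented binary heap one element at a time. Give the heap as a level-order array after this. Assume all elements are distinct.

[12, 41, 42, 56, 52, 92, 68, 96, 65, 86]

Insert 96:
  append 96 at index 0 → [96] (no swap needed)
Insert 92:
  append 92 at index 1 → [96, 92]
  92 < parent 96 at index 0, swap → [92, 96]
Insert 86:
  append 86 at index 2 → [92, 96, 86]
  86 < parent 92 at index 0, swap → [86, 96, 92]
Insert 65:
  append 65 at index 3 → [86, 96, 92, 65]
  65 < parent 96 at index 1, swap → [86, 65, 92, 96]
  65 < parent 86 at index 0, swap → [65, 86, 92, 96]
Insert 12:
  append 12 at index 4 → [65, 86, 92, 96, 12]
  12 < parent 86 at index 1, swap → [65, 12, 92, 96, 86]
  12 < parent 65 at index 0, swap → [12, 65, 92, 96, 86]
Insert 42:
  append 42 at index 5 → [12, 65, 92, 96, 86, 42]
  42 < parent 92 at index 2, swap → [12, 65, 42, 96, 86, 92]
Insert 68:
  append 68 at index 6 → [12, 65, 42, 96, 86, 92, 68] (no swap needed)
Insert 56:
  append 56 at index 7 → [12, 65, 42, 96, 86, 92, 68, 56]
  56 < parent 96 at index 3, swap → [12, 65, 42, 56, 86, 92, 68, 96]
  56 < parent 65 at index 1, swap → [12, 56, 42, 65, 86, 92, 68, 96]
Insert 52:
  append 52 at index 8 → [12, 56, 42, 65, 86, 92, 68, 96, 52]
  52 < parent 65 at index 3, swap → [12, 56, 42, 52, 86, 92, 68, 96, 65]
  52 < parent 56 at index 1, swap → [12, 52, 42, 56, 86, 92, 68, 96, 65]
Insert 41:
  append 41 at index 9 → [12, 52, 42, 56, 86, 92, 68, 96, 65, 41]
  41 < parent 86 at index 4, swap → [12, 52, 42, 56, 41, 92, 68, 96, 65, 86]
  41 < parent 52 at index 1, swap → [12, 41, 42, 56, 52, 92, 68, 96, 65, 86]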